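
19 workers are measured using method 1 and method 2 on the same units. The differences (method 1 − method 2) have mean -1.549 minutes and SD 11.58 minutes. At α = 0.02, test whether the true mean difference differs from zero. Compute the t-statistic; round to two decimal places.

-0.58

H0: μ_d = 0; H1: μ_d ≠ 0 (paired t-test on the differences, two-sided).
t = d̄/(s_d/√n) = -1.549/(11.58/√19) = -0.58
df = n − 1 = 18
Two-sided p-value ≈ 0.5671
Since p ≈ 0.5671 > α = 0.02, fail to reject H0; the evidence is not statistically significant.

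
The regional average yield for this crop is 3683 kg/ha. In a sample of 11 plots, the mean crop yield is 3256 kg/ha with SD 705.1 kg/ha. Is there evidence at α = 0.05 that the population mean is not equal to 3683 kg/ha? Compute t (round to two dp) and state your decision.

t = -2.01; fail to reject H0

H0: μ = 3683; H1: μ ≠ 3683 (one-sample t-test, two-sided).
t = (x̄ − μ₀)/(s/√n) = (3256 − 3683)/(705.1/√11) = -2.01
df = n − 1 = 10
Two-sided p-value ≈ 0.0724
Since p ≈ 0.0724 > α = 0.05, fail to reject H0; the evidence is not statistically significant.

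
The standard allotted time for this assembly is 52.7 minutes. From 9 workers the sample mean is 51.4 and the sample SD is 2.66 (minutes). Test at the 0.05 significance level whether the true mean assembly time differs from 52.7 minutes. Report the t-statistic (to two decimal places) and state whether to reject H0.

t = -1.47; fail to reject H0

H0: μ = 52.7; H1: μ ≠ 52.7 (one-sample t-test, two-sided).
t = (x̄ − μ₀)/(s/√n) = (51.4 − 52.7)/(2.66/√9) = -1.47
df = n − 1 = 8
Two-sided p-value ≈ 0.1808
Since p ≈ 0.1808 > α = 0.05, fail to reject H0; the evidence is not statistically significant.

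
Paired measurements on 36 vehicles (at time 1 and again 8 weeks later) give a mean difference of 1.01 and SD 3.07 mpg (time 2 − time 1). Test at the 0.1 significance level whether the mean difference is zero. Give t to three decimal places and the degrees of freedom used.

H0: μ_d = 0; H1: μ_d ≠ 0 (paired t-test on the differences, two-sided).
t = d̄/(s_d/√n) = 1.01/(3.07/√36) = 1.974
df = n − 1 = 35
Two-sided p-value ≈ 0.056
Since p ≈ 0.056 < α = 0.1, reject H0; the evidence is statistically significant.

t = 1.974, df = 35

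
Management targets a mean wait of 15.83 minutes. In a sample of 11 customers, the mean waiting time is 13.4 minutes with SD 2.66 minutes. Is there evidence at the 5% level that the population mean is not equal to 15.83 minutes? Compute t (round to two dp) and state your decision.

H0: μ = 15.83; H1: μ ≠ 15.83 (one-sample t-test, two-sided).
t = (x̄ − μ₀)/(s/√n) = (13.4 − 15.83)/(2.66/√11) = -3.03
df = n − 1 = 10
Two-sided p-value ≈ 0.0127
Since p ≈ 0.0127 < α = 0.05, reject H0; the evidence is statistically significant.

t = -3.03; reject H0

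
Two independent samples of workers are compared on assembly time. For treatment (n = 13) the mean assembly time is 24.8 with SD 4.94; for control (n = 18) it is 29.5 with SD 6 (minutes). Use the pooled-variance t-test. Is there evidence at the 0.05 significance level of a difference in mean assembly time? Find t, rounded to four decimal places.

-2.3117

Let group 1 = treatment, group 2 = control. H0: μ_1 = μ_2; H1: μ_1 ≠ μ_2 (two-sample pooled-variance t-test, two-sided).
s_p² = [(13−1)·4.94² + (18−1)·6²]/(13+18−2) = 31.2015
t = (24.8 − 29.5)/√[31.2015·(1/13 + 1/18)] = -2.3117
df = n₁ + n₂ − 2 = 29
Two-sided p-value ≈ 0.028
Since p ≈ 0.028 < α = 0.05, reject H0; the data support H1.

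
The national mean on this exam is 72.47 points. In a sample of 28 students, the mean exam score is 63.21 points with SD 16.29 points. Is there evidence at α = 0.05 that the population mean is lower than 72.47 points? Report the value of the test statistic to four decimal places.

H0: μ = 72.47; H1: μ < 72.47 (one-sample t-test, left-tailed).
t = (x̄ − μ₀)/(s/√n) = (63.21 − 72.47)/(16.29/√28) = -3.0079
df = n − 1 = 27
p-value = P(T ≤ -3.0079) ≈ 0.003
Since p ≈ 0.003 < α = 0.05, reject H0; the evidence is statistically significant.

-3.0079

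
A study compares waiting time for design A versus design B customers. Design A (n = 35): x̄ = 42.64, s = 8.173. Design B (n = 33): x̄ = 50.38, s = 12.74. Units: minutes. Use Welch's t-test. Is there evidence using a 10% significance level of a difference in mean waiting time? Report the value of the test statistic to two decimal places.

Let group 1 = design A, group 2 = design B. H0: μ_1 = μ_2; H1: μ_1 ≠ μ_2 (Welch's two-sample t-test, two-sided).
t = (x̄_1 − x̄_2)/√(s_1²/n_1 + s_2²/n_2) = (42.64 − 50.38)/√(8.173²/35 + 12.74²/33) = -2.96
Welch–Satterthwaite df ≈ 54.00
Two-sided p-value ≈ 0.0045
Since p ≈ 0.0045 < α = 0.1, reject H0; the data support H1.

-2.96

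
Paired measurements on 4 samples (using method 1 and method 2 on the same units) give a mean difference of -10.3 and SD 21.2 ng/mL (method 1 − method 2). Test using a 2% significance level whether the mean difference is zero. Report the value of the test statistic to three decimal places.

-0.972

H0: μ_d = 0; H1: μ_d ≠ 0 (paired t-test on the differences, two-sided).
t = d̄/(s_d/√n) = -10.3/(21.2/√4) = -0.972
df = n − 1 = 3
Two-sided p-value ≈ 0.403
Since p ≈ 0.403 > α = 0.02, fail to reject H0; the evidence is not statistically significant.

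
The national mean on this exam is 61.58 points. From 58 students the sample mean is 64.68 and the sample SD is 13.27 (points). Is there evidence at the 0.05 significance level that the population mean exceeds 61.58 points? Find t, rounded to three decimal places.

H0: μ = 61.58; H1: μ > 61.58 (one-sample t-test, right-tailed).
t = (x̄ − μ₀)/(s/√n) = (64.68 − 61.58)/(13.27/√58) = 1.779
df = n − 1 = 57
p-value = P(T ≥ 1.779) ≈ 0.0403
Since p ≈ 0.0403 < α = 0.05, reject H0; the data support H1.

1.779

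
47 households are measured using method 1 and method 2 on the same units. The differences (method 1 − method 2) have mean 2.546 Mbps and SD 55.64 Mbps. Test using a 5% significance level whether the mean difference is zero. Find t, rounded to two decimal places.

H0: μ_d = 0; H1: μ_d ≠ 0 (paired t-test on the differences, two-sided).
t = d̄/(s_d/√n) = 2.546/(55.64/√47) = 0.31
df = n − 1 = 46
Two-sided p-value ≈ 0.7552
Since p ≈ 0.7552 > α = 0.05, fail to reject H0; the data do not provide sufficient evidence against H0.

0.31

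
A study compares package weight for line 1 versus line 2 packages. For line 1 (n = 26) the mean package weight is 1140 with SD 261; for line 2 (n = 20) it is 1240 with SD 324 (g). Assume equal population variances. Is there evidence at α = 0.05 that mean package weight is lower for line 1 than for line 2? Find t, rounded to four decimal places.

-1.1598

Let group 1 = line 1, group 2 = line 2. H0: μ_1 = μ_2; H1: μ_1 < μ_2 (two-sample pooled-variance t-test, left-tailed).
s_p² = [(26−1)·261² + (20−1)·324²]/(26+20−2) = 84035.7
t = (1140 − 1240)/√[84035.7·(1/26 + 1/20)] = -1.1598
df = n₁ + n₂ − 2 = 44
p-value = P(T ≤ -1.1598) ≈ 0.1262
Since p ≈ 0.1262 > α = 0.05, fail to reject H0; the evidence is not statistically significant.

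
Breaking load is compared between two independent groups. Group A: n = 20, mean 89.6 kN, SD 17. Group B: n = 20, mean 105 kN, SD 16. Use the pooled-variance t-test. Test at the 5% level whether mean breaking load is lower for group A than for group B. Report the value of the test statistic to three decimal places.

-2.950

Let group 1 = group A, group 2 = group B. H0: μ_1 = μ_2; H1: μ_1 < μ_2 (two-sample pooled-variance t-test, left-tailed).
s_p² = [(20−1)·17² + (20−1)·16²]/(20+20−2) = 272.5
t = (89.6 − 105)/√[272.5·(1/20 + 1/20)] = -2.950
df = n₁ + n₂ − 2 = 38
p-value = P(T ≤ -2.950) ≈ 0.003
Since p ≈ 0.003 < α = 0.05, reject H0; the evidence is statistically significant.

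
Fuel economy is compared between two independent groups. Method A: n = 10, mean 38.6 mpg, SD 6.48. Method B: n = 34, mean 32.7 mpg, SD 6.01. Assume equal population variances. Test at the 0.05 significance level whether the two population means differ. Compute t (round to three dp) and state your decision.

Let group 1 = method A, group 2 = method B. H0: μ_1 = μ_2; H1: μ_1 ≠ μ_2 (two-sample pooled-variance t-test, two-sided).
s_p² = [(10−1)·6.48² + (34−1)·6.01²]/(10+34−2) = 37.378
t = (38.6 − 32.7)/√[37.378·(1/10 + 1/34)] = 2.683
df = n₁ + n₂ − 2 = 42
Two-sided p-value ≈ 0.010
Since p ≈ 0.010 < α = 0.05, reject H0; the evidence is statistically significant.

t = 2.683; reject H0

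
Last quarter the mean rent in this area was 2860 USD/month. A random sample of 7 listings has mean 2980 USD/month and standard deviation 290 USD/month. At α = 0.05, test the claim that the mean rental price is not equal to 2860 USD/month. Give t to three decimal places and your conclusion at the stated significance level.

H0: μ = 2860; H1: μ ≠ 2860 (one-sample t-test, two-sided).
t = (x̄ − μ₀)/(s/√n) = (2980 − 2860)/(290/√7) = 1.095
df = n − 1 = 6
Two-sided p-value ≈ 0.3156
Since p ≈ 0.3156 > α = 0.05, fail to reject H0; the evidence is not statistically significant.

t = 1.095; fail to reject H0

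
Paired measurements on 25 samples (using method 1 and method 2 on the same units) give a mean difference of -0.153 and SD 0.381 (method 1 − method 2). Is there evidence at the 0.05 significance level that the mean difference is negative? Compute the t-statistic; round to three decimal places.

-2.008

H0: μ_d = 0; H1: μ_d < 0 (paired t-test on the differences, left-tailed).
t = d̄/(s_d/√n) = -0.153/(0.381/√25) = -2.008
df = n − 1 = 24
p-value = P(T ≤ -2.008) ≈ 0.0280
Since p ≈ 0.0280 < α = 0.05, reject H0; the data support H1.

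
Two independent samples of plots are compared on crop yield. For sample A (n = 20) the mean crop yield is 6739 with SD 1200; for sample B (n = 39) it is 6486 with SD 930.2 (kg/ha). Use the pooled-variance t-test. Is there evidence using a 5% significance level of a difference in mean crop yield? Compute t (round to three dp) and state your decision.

Let group 1 = sample A, group 2 = sample B. H0: μ_1 = μ_2; H1: μ_1 ≠ μ_2 (two-sample pooled-variance t-test, two-sided).
s_p² = [(20−1)·1200² + (39−1)·930.2²]/(20+39−2) = 1056850
t = (6739 − 6486)/√[1056850·(1/20 + 1/39)] = 0.895
df = n₁ + n₂ − 2 = 57
Two-sided p-value ≈ 0.375
Since p ≈ 0.375 > α = 0.05, fail to reject H0; the data do not provide sufficient evidence against H0.

t = 0.895; fail to reject H0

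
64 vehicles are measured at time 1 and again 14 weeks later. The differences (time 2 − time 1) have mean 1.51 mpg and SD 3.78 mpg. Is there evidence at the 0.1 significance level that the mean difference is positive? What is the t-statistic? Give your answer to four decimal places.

3.1958

H0: μ_d = 0; H1: μ_d > 0 (paired t-test on the differences, right-tailed).
t = d̄/(s_d/√n) = 1.51/(3.78/√64) = 3.1958
df = n − 1 = 63
p-value = P(T ≥ 3.1958) ≈ 0.0011
Since p ≈ 0.0011 < α = 0.1, reject H0; the data support H1.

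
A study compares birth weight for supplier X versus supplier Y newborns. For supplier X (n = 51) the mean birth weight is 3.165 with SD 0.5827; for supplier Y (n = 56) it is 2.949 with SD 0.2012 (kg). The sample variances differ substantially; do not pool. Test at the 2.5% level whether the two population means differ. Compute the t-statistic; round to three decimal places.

Let group 1 = supplier X, group 2 = supplier Y. H0: μ_1 = μ_2; H1: μ_1 ≠ μ_2 (Welch's two-sample t-test, two-sided).
t = (x̄_1 − x̄_2)/√(s_1²/n_1 + s_2²/n_2) = (3.165 − 2.949)/√(0.5827²/51 + 0.2012²/56) = 2.514
Welch–Satterthwaite df ≈ 60.80
Two-sided p-value ≈ 0.015
Since p ≈ 0.015 < α = 0.025, reject H0; the evidence is statistically significant.

2.514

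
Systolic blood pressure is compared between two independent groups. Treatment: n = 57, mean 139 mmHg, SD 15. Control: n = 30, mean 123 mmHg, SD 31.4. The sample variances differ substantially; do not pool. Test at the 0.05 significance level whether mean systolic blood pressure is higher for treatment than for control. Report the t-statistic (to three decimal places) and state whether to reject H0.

Let group 1 = treatment, group 2 = control. H0: μ_1 = μ_2; H1: μ_1 > μ_2 (Welch's two-sample t-test, right-tailed).
t = (x̄_1 − x̄_2)/√(s_1²/n_1 + s_2²/n_2) = (139 − 123)/√(15²/57 + 31.4²/30) = 2.637
Welch–Satterthwaite df ≈ 36.11
p-value = P(T ≥ 2.637) ≈ 0.0061
Since p ≈ 0.0061 < α = 0.05, reject H0; the evidence is statistically significant.

t = 2.637; reject H0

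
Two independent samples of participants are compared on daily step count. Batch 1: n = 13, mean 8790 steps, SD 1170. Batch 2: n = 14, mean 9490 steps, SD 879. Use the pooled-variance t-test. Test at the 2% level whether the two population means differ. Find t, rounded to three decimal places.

-1.766

Let group 1 = batch 1, group 2 = batch 2. H0: μ_1 = μ_2; H1: μ_1 ≠ μ_2 (two-sample pooled-variance t-test, two-sided).
s_p² = [(13−1)·1170² + (14−1)·879²]/(13+14−2) = 1058850
t = (8790 − 9490)/√[1058850·(1/13 + 1/14)] = -1.766
df = n₁ + n₂ − 2 = 25
Two-sided p-value ≈ 0.0896
Since p ≈ 0.0896 > α = 0.02, fail to reject H0; the data do not provide sufficient evidence against H0.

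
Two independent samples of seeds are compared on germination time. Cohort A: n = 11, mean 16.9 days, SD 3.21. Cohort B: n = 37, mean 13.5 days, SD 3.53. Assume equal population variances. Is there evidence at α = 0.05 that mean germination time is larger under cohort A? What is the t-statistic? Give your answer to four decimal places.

Let group 1 = cohort A, group 2 = cohort B. H0: μ_1 = μ_2; H1: μ_1 > μ_2 (two-sample pooled-variance t-test, right-tailed).
s_p² = [(11−1)·3.21² + (37−1)·3.53²]/(11+37−2) = 11.992
t = (16.9 − 13.5)/√[11.992·(1/11 + 1/37)] = 2.8590
df = n₁ + n₂ − 2 = 46
p-value = P(T ≥ 2.8590) ≈ 0.003
Since p ≈ 0.003 < α = 0.05, reject H0; the evidence is statistically significant.

2.8590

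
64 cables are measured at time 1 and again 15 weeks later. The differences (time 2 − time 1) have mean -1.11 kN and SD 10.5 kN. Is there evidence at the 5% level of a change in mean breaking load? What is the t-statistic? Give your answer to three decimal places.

-0.846

H0: μ_d = 0; H1: μ_d ≠ 0 (paired t-test on the differences, two-sided).
t = d̄/(s_d/√n) = -1.11/(10.5/√64) = -0.846
df = n − 1 = 63
Two-sided p-value ≈ 0.401
Since p ≈ 0.401 > α = 0.05, fail to reject H0; the data do not provide sufficient evidence against H0.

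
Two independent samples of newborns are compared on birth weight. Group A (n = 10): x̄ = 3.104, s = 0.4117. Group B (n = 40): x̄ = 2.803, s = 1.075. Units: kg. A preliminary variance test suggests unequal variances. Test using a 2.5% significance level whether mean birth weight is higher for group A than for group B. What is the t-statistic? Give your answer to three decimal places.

1.406

Let group 1 = group A, group 2 = group B. H0: μ_1 = μ_2; H1: μ_1 > μ_2 (Welch's two-sample t-test, right-tailed).
t = (x̄_1 − x̄_2)/√(s_1²/n_1 + s_2²/n_2) = (3.104 − 2.803)/√(0.4117²/10 + 1.075²/40) = 1.406
Welch–Satterthwaite df ≈ 39.41
p-value = P(T ≥ 1.406) ≈ 0.084
Since p ≈ 0.084 > α = 0.025, fail to reject H0; the data do not provide sufficient evidence against H0.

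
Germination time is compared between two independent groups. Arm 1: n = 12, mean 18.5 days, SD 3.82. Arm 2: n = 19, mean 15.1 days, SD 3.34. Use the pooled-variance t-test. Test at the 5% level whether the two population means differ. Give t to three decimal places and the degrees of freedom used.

Let group 1 = arm 1, group 2 = arm 2. H0: μ_1 = μ_2; H1: μ_1 ≠ μ_2 (two-sample pooled-variance t-test, two-sided).
s_p² = [(12−1)·3.82² + (19−1)·3.34²]/(12+19−2) = 12.4592
t = (18.5 − 15.1)/√[12.4592·(1/12 + 1/19)] = 2.612
df = n₁ + n₂ − 2 = 29
Two-sided p-value ≈ 0.0141
Since p ≈ 0.0141 < α = 0.05, reject H0; the data support H1.

t = 2.612, df = 29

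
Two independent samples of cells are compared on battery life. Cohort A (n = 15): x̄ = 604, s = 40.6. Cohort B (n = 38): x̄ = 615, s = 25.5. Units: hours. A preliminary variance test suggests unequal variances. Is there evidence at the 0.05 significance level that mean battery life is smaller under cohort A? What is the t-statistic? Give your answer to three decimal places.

Let group 1 = cohort A, group 2 = cohort B. H0: μ_1 = μ_2; H1: μ_1 < μ_2 (Welch's two-sample t-test, left-tailed).
t = (x̄_1 − x̄_2)/√(s_1²/n_1 + s_2²/n_2) = (604 − 615)/√(40.6²/15 + 25.5²/38) = -0.976
Welch–Satterthwaite df ≈ 18.53
p-value = P(T ≤ -0.976) ≈ 0.171
Since p ≈ 0.171 > α = 0.05, fail to reject H0; the evidence is not statistically significant.

-0.976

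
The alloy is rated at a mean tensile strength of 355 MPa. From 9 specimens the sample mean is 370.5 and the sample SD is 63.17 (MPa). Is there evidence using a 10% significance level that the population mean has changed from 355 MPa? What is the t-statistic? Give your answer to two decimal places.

0.74

H0: μ = 355; H1: μ ≠ 355 (one-sample t-test, two-sided).
t = (x̄ − μ₀)/(s/√n) = (370.5 − 355)/(63.17/√9) = 0.74
df = n − 1 = 8
Two-sided p-value ≈ 0.4827
Since p ≈ 0.4827 > α = 0.1, fail to reject H0; the data do not provide sufficient evidence against H0.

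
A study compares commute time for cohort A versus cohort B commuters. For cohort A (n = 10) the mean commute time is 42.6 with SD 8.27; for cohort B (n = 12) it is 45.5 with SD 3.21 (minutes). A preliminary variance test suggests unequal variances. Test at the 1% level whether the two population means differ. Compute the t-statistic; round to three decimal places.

-1.045

Let group 1 = cohort A, group 2 = cohort B. H0: μ_1 = μ_2; H1: μ_1 ≠ μ_2 (Welch's two-sample t-test, two-sided).
t = (x̄_1 − x̄_2)/√(s_1²/n_1 + s_2²/n_2) = (42.6 − 45.5)/√(8.27²/10 + 3.21²/12) = -1.045
Welch–Satterthwaite df ≈ 11.26
Two-sided p-value ≈ 0.3178
Since p ≈ 0.3178 > α = 0.01, fail to reject H0; the evidence is not statistically significant.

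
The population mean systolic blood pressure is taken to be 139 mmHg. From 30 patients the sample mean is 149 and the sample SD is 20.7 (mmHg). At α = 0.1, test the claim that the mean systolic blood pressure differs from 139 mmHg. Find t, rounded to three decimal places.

2.646

H0: μ = 139; H1: μ ≠ 139 (one-sample t-test, two-sided).
t = (x̄ − μ₀)/(s/√n) = (149 − 139)/(20.7/√30) = 2.646
df = n − 1 = 29
Two-sided p-value ≈ 0.0130
Since p ≈ 0.0130 < α = 0.1, reject H0; the data support H1.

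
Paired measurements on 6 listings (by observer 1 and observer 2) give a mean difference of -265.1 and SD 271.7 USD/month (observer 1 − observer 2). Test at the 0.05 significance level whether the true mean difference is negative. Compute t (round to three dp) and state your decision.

t = -2.390; reject H0

H0: μ_d = 0; H1: μ_d < 0 (paired t-test on the differences, left-tailed).
t = d̄/(s_d/√n) = -265.1/(271.7/√6) = -2.390
df = n − 1 = 5
p-value = P(T ≤ -2.390) ≈ 0.031
Since p ≈ 0.031 < α = 0.05, reject H0; the data support H1.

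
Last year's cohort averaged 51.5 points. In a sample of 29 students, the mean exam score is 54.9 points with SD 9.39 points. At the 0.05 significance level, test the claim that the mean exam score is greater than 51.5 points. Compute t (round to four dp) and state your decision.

t = 1.9499; reject H0

H0: μ = 51.5; H1: μ > 51.5 (one-sample t-test, right-tailed).
t = (x̄ − μ₀)/(s/√n) = (54.9 − 51.5)/(9.39/√29) = 1.9499
df = n − 1 = 28
p-value = P(T ≥ 1.9499) ≈ 0.0306
Since p ≈ 0.0306 < α = 0.05, reject H0; the evidence is statistically significant.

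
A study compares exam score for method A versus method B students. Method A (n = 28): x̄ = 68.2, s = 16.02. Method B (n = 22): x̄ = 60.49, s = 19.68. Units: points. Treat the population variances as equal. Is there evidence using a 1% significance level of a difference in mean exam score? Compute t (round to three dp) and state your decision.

t = 1.528; fail to reject H0

Let group 1 = method A, group 2 = method B. H0: μ_1 = μ_2; H1: μ_1 ≠ μ_2 (two-sample pooled-variance t-test, two-sided).
s_p² = [(28−1)·16.02² + (22−1)·19.68²]/(28+22−2) = 313.805
t = (68.2 − 60.49)/√[313.805·(1/28 + 1/22)] = 1.528
df = n₁ + n₂ − 2 = 48
Two-sided p-value ≈ 0.133
Since p ≈ 0.133 > α = 0.01, fail to reject H0; the evidence is not statistically significant.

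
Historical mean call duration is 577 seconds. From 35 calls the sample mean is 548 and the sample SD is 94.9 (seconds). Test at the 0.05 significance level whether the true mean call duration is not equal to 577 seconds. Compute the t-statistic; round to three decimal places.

-1.808

H0: μ = 577; H1: μ ≠ 577 (one-sample t-test, two-sided).
t = (x̄ − μ₀)/(s/√n) = (548 − 577)/(94.9/√35) = -1.808
df = n − 1 = 34
Two-sided p-value ≈ 0.0795
Since p ≈ 0.0795 > α = 0.05, fail to reject H0; the data do not provide sufficient evidence against H0.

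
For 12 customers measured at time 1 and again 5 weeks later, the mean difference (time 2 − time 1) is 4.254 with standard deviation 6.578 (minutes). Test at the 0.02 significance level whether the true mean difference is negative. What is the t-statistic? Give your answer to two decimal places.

2.24

H0: μ_d = 0; H1: μ_d < 0 (paired t-test on the differences, left-tailed).
t = d̄/(s_d/√n) = 4.254/(6.578/√12) = 2.24
df = n − 1 = 11
p-value = P(T ≤ 2.24) ≈ 0.9767
Since p ≈ 0.9767 > α = 0.02, fail to reject H0; the evidence is not statistically significant.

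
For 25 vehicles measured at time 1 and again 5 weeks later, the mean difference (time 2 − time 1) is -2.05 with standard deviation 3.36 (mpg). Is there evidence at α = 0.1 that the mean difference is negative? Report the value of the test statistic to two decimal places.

-3.05

H0: μ_d = 0; H1: μ_d < 0 (paired t-test on the differences, left-tailed).
t = d̄/(s_d/√n) = -2.05/(3.36/√25) = -3.05
df = n − 1 = 24
p-value = P(T ≤ -3.05) ≈ 0.003
Since p ≈ 0.003 < α = 0.1, reject H0; the data support H1.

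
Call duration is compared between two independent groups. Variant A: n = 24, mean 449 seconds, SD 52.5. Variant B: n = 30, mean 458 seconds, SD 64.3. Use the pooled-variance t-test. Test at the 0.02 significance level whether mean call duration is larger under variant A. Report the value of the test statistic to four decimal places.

-0.5535

Let group 1 = variant A, group 2 = variant B. H0: μ_1 = μ_2; H1: μ_1 > μ_2 (two-sample pooled-variance t-test, right-tailed).
s_p² = [(24−1)·52.5² + (30−1)·64.3²]/(24+30−2) = 3524.88
t = (449 − 458)/√[3524.88·(1/24 + 1/30)] = -0.5535
df = n₁ + n₂ − 2 = 52
p-value = P(T ≥ -0.5535) ≈ 0.709
Since p ≈ 0.709 > α = 0.02, fail to reject H0; the data do not provide sufficient evidence against H0.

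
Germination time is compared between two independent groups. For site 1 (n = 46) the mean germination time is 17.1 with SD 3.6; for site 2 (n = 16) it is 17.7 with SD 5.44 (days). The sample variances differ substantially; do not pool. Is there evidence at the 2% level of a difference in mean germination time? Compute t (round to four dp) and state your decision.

Let group 1 = site 1, group 2 = site 2. H0: μ_1 = μ_2; H1: μ_1 ≠ μ_2 (Welch's two-sample t-test, two-sided).
t = (x̄_1 − x̄_2)/√(s_1²/n_1 + s_2²/n_2) = (17.1 − 17.7)/√(3.6²/46 + 5.44²/16) = -0.4110
Welch–Satterthwaite df ≈ 19.76
Two-sided p-value ≈ 0.6855
Since p ≈ 0.6855 > α = 0.02, fail to reject H0; the evidence is not statistically significant.

t = -0.4110; fail to reject H0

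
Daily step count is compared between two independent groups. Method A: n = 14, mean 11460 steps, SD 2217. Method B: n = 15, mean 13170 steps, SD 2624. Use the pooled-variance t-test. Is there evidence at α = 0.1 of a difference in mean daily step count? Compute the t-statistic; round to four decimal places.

Let group 1 = method A, group 2 = method B. H0: μ_1 = μ_2; H1: μ_1 ≠ μ_2 (two-sample pooled-variance t-test, two-sided).
s_p² = [(14−1)·2217² + (15−1)·2624²]/(14+15−2) = 5936720
t = (11460 − 13170)/√[5936720·(1/14 + 1/15)] = -1.8886
df = n₁ + n₂ − 2 = 27
Two-sided p-value ≈ 0.0697
Since p ≈ 0.0697 < α = 0.1, reject H0; the data support H1.

-1.8886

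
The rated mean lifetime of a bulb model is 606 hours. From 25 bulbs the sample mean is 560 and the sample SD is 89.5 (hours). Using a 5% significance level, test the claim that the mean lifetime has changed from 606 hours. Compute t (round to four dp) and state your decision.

H0: μ = 606; H1: μ ≠ 606 (one-sample t-test, two-sided).
t = (x̄ − μ₀)/(s/√n) = (560 − 606)/(89.5/√25) = -2.5698
df = n − 1 = 24
Two-sided p-value ≈ 0.0168
Since p ≈ 0.0168 < α = 0.05, reject H0; the data support H1.

t = -2.5698; reject H0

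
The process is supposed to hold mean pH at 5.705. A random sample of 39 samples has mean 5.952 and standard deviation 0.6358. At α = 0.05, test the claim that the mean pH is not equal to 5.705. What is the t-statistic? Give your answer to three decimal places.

H0: μ = 5.705; H1: μ ≠ 5.705 (one-sample t-test, two-sided).
t = (x̄ − μ₀)/(s/√n) = (5.952 − 5.705)/(0.6358/√39) = 2.426
df = n − 1 = 38
Two-sided p-value ≈ 0.0201
Since p ≈ 0.0201 < α = 0.05, reject H0; the data support H1.

2.426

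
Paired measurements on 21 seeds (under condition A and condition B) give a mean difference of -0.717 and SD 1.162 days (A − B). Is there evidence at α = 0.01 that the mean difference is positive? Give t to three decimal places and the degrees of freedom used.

t = -2.828, df = 20

H0: μ_d = 0; H1: μ_d > 0 (paired t-test on the differences, right-tailed).
t = d̄/(s_d/√n) = -0.717/(1.162/√21) = -2.828
df = n − 1 = 20
p-value = P(T ≥ -2.828) ≈ 0.9948
Since p ≈ 0.9948 > α = 0.01, fail to reject H0; the evidence is not statistically significant.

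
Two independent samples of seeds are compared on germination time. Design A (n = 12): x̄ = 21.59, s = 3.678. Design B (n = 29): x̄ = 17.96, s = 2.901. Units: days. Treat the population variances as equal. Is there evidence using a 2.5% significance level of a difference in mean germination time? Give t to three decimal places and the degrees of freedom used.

t = 3.368, df = 39

Let group 1 = design A, group 2 = design B. H0: μ_1 = μ_2; H1: μ_1 ≠ μ_2 (two-sample pooled-variance t-test, two-sided).
s_p² = [(12−1)·3.678² + (29−1)·2.901²]/(12+29−2) = 9.85761
t = (21.59 − 17.96)/√[9.85761·(1/12 + 1/29)] = 3.368
df = n₁ + n₂ − 2 = 39
Two-sided p-value ≈ 0.0017
Since p ≈ 0.0017 < α = 0.025, reject H0; the evidence is statistically significant.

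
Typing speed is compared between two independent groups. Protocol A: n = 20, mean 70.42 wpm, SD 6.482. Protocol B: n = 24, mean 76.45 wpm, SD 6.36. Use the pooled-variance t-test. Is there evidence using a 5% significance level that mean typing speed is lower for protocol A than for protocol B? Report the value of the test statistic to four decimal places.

Let group 1 = protocol A, group 2 = protocol B. H0: μ_1 = μ_2; H1: μ_1 < μ_2 (two-sample pooled-variance t-test, left-tailed).
s_p² = [(20−1)·6.482² + (24−1)·6.36²]/(20+24−2) = 41.1584
t = (70.42 − 76.45)/√[41.1584·(1/20 + 1/24)] = -3.1044
df = n₁ + n₂ − 2 = 42
p-value = P(T ≤ -3.1044) ≈ 0.0017
Since p ≈ 0.0017 < α = 0.05, reject H0; the evidence is statistically significant.

-3.1044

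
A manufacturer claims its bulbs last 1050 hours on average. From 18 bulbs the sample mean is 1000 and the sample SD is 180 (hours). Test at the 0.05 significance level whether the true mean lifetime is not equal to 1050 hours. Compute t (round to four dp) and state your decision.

H0: μ = 1050; H1: μ ≠ 1050 (one-sample t-test, two-sided).
t = (x̄ − μ₀)/(s/√n) = (1000 − 1050)/(180/√18) = -1.1785
df = n − 1 = 17
Two-sided p-value ≈ 0.255
Since p ≈ 0.255 > α = 0.05, fail to reject H0; the data do not provide sufficient evidence against H0.

t = -1.1785; fail to reject H0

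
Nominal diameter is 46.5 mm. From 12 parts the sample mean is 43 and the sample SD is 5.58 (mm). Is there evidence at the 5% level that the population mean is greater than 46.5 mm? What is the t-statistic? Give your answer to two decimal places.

-2.17

H0: μ = 46.5; H1: μ > 46.5 (one-sample t-test, right-tailed).
t = (x̄ − μ₀)/(s/√n) = (43 − 46.5)/(5.58/√12) = -2.17
df = n − 1 = 11
p-value = P(T ≥ -2.17) ≈ 0.974
Since p ≈ 0.974 > α = 0.05, fail to reject H0; the evidence is not statistically significant.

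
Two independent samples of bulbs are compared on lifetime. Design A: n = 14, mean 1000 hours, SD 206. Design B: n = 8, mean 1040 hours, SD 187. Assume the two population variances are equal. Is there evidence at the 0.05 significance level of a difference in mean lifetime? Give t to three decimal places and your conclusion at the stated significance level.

Let group 1 = design A, group 2 = design B. H0: μ_1 = μ_2; H1: μ_1 ≠ μ_2 (two-sample pooled-variance t-test, two-sided).
s_p² = [(14−1)·206² + (8−1)·187²]/(14+8−2) = 39822.6
t = (1000 − 1040)/√[39822.6·(1/14 + 1/8)] = -0.452
df = n₁ + n₂ − 2 = 20
Two-sided p-value ≈ 0.6559
Since p ≈ 0.6559 > α = 0.05, fail to reject H0; the evidence is not statistically significant.

t = -0.452; fail to reject H0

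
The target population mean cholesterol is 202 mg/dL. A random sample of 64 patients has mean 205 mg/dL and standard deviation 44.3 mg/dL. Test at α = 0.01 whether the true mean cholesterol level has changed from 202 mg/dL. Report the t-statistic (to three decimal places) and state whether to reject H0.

H0: μ = 202; H1: μ ≠ 202 (one-sample t-test, two-sided).
t = (x̄ − μ₀)/(s/√n) = (205 − 202)/(44.3/√64) = 0.542
df = n − 1 = 63
Two-sided p-value ≈ 0.590
Since p ≈ 0.590 > α = 0.01, fail to reject H0; the evidence is not statistically significant.

t = 0.542; fail to reject H0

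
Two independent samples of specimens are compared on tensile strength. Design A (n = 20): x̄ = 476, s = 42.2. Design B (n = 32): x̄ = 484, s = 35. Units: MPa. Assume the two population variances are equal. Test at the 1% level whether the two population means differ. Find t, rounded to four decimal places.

-0.7406

Let group 1 = design A, group 2 = design B. H0: μ_1 = μ_2; H1: μ_1 ≠ μ_2 (two-sample pooled-variance t-test, two-sided).
s_p² = [(20−1)·42.2² + (32−1)·35²]/(20+32−2) = 1436.22
t = (476 − 484)/√[1436.22·(1/20 + 1/32)] = -0.7406
df = n₁ + n₂ − 2 = 50
Two-sided p-value ≈ 0.462
Since p ≈ 0.462 > α = 0.01, fail to reject H0; the data do not provide sufficient evidence against H0.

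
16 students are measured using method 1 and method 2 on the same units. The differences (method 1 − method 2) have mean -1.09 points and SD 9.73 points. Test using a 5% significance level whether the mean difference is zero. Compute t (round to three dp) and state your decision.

H0: μ_d = 0; H1: μ_d ≠ 0 (paired t-test on the differences, two-sided).
t = d̄/(s_d/√n) = -1.09/(9.73/√16) = -0.448
df = n − 1 = 15
Two-sided p-value ≈ 0.6605
Since p ≈ 0.6605 > α = 0.05, fail to reject H0; the evidence is not statistically significant.

t = -0.448; fail to reject H0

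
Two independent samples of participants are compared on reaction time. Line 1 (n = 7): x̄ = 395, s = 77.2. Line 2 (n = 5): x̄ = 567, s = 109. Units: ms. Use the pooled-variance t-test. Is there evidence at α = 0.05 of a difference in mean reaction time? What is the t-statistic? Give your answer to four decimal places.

Let group 1 = line 1, group 2 = line 2. H0: μ_1 = μ_2; H1: μ_1 ≠ μ_2 (two-sample pooled-variance t-test, two-sided).
s_p² = [(7−1)·77.2² + (5−1)·109²]/(7+5−2) = 8328.3
t = (395 − 567)/√[8328.3·(1/7 + 1/5)] = -3.2188
df = n₁ + n₂ − 2 = 10
Two-sided p-value ≈ 0.0092
Since p ≈ 0.0092 < α = 0.05, reject H0; the evidence is statistically significant.

-3.2188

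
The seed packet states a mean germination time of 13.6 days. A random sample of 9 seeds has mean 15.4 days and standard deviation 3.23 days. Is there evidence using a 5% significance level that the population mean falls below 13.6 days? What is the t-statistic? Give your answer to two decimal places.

H0: μ = 13.6; H1: μ < 13.6 (one-sample t-test, left-tailed).
t = (x̄ − μ₀)/(s/√n) = (15.4 − 13.6)/(3.23/√9) = 1.67
df = n − 1 = 8
p-value = P(T ≤ 1.67) ≈ 0.9334
Since p ≈ 0.9334 > α = 0.05, fail to reject H0; the evidence is not statistically significant.

1.67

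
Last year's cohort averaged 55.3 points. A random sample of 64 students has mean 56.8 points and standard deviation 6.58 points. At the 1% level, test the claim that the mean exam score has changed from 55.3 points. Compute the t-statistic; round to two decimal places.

H0: μ = 55.3; H1: μ ≠ 55.3 (one-sample t-test, two-sided).
t = (x̄ − μ₀)/(s/√n) = (56.8 − 55.3)/(6.58/√64) = 1.82
df = n − 1 = 63
Two-sided p-value ≈ 0.0729
Since p ≈ 0.0729 > α = 0.01, fail to reject H0; the evidence is not statistically significant.

1.82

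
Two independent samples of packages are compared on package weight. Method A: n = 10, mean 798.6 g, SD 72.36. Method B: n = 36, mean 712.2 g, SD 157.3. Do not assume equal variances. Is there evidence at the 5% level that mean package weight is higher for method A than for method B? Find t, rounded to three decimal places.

2.483

Let group 1 = method A, group 2 = method B. H0: μ_1 = μ_2; H1: μ_1 > μ_2 (Welch's two-sample t-test, right-tailed).
t = (x̄_1 − x̄_2)/√(s_1²/n_1 + s_2²/n_2) = (798.6 − 712.2)/√(72.36²/10 + 157.3²/36) = 2.483
Welch–Satterthwaite df ≈ 33.36
p-value = P(T ≥ 2.483) ≈ 0.0091
Since p ≈ 0.0091 < α = 0.05, reject H0; the evidence is statistically significant.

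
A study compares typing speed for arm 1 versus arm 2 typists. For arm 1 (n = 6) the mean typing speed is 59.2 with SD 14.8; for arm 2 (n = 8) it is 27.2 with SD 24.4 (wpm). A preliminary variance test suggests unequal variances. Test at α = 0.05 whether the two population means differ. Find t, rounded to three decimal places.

3.038

Let group 1 = arm 1, group 2 = arm 2. H0: μ_1 = μ_2; H1: μ_1 ≠ μ_2 (Welch's two-sample t-test, two-sided).
t = (x̄_1 − x̄_2)/√(s_1²/n_1 + s_2²/n_2) = (59.2 − 27.2)/√(14.8²/6 + 24.4²/8) = 3.038
Welch–Satterthwaite df ≈ 11.63
Two-sided p-value ≈ 0.011
Since p ≈ 0.011 < α = 0.05, reject H0; the evidence is statistically significant.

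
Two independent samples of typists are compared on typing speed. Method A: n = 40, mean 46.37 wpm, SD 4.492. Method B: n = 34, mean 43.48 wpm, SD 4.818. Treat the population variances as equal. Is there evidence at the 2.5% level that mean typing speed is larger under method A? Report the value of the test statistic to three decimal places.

Let group 1 = method A, group 2 = method B. H0: μ_1 = μ_2; H1: μ_1 > μ_2 (two-sample pooled-variance t-test, right-tailed).
s_p² = [(40−1)·4.492² + (34−1)·4.818²]/(40+34−2) = 21.5691
t = (46.37 − 43.48)/√[21.5691·(1/40 + 1/34)] = 2.668
df = n₁ + n₂ − 2 = 72
p-value = P(T ≥ 2.668) ≈ 0.0047
Since p ≈ 0.0047 < α = 0.025, reject H0; the evidence is statistically significant.

2.668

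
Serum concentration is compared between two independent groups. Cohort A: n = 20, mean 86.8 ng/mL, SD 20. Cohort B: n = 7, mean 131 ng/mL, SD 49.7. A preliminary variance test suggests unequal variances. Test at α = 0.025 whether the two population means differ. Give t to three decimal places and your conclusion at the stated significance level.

t = -2.289; fail to reject H0

Let group 1 = cohort A, group 2 = cohort B. H0: μ_1 = μ_2; H1: μ_1 ≠ μ_2 (Welch's two-sample t-test, two-sided).
t = (x̄_1 − x̄_2)/√(s_1²/n_1 + s_2²/n_2) = (86.8 − 131)/√(20²/20 + 49.7²/7) = -2.289
Welch–Satterthwaite df ≈ 6.69
Two-sided p-value ≈ 0.058
Since p ≈ 0.058 > α = 0.025, fail to reject H0; the data do not provide sufficient evidence against H0.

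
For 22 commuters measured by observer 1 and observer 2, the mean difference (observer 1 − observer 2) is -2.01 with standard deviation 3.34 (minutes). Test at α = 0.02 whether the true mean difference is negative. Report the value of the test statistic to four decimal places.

H0: μ_d = 0; H1: μ_d < 0 (paired t-test on the differences, left-tailed).
t = d̄/(s_d/√n) = -2.01/(3.34/√22) = -2.8227
df = n − 1 = 21
p-value = P(T ≤ -2.8227) ≈ 0.005
Since p ≈ 0.005 < α = 0.02, reject H0; the data support H1.

-2.8227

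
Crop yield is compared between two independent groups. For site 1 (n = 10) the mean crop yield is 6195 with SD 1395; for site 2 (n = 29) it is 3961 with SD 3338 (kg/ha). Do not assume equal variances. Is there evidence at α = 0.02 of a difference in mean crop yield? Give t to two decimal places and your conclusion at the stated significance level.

Let group 1 = site 1, group 2 = site 2. H0: μ_1 = μ_2; H1: μ_1 ≠ μ_2 (Welch's two-sample t-test, two-sided).
t = (x̄_1 − x̄_2)/√(s_1²/n_1 + s_2²/n_2) = (6195 − 3961)/√(1395²/10 + 3338²/29) = 2.94
Welch–Satterthwaite df ≈ 35.34
Two-sided p-value ≈ 0.006
Since p ≈ 0.006 < α = 0.02, reject H0; the evidence is statistically significant.

t = 2.94; reject H0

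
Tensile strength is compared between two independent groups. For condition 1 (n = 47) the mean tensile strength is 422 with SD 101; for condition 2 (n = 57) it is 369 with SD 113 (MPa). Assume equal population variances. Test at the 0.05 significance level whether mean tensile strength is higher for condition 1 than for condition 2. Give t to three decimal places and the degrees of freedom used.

t = 2.496, df = 102

Let group 1 = condition 1, group 2 = condition 2. H0: μ_1 = μ_2; H1: μ_1 > μ_2 (two-sample pooled-variance t-test, right-tailed).
s_p² = [(47−1)·101² + (57−1)·113²]/(47+57−2) = 11610.9
t = (422 − 369)/√[11610.9·(1/47 + 1/57)] = 2.496
df = n₁ + n₂ − 2 = 102
p-value = P(T ≥ 2.496) ≈ 0.007
Since p ≈ 0.007 < α = 0.05, reject H0; the data support H1.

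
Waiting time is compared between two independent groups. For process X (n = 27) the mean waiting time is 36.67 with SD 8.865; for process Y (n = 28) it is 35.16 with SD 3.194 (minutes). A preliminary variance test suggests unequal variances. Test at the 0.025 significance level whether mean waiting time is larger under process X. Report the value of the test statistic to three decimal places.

Let group 1 = process X, group 2 = process Y. H0: μ_1 = μ_2; H1: μ_1 > μ_2 (Welch's two-sample t-test, right-tailed).
t = (x̄_1 − x̄_2)/√(s_1²/n_1 + s_2²/n_2) = (36.67 − 35.16)/√(8.865²/27 + 3.194²/28) = 0.834
Welch–Satterthwaite df ≈ 32.43
p-value = P(T ≥ 0.834) ≈ 0.2051
Since p ≈ 0.2051 > α = 0.025, fail to reject H0; the evidence is not statistically significant.

0.834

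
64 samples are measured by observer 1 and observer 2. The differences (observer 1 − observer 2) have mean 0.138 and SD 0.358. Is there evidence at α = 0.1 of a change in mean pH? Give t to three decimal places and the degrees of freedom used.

H0: μ_d = 0; H1: μ_d ≠ 0 (paired t-test on the differences, two-sided).
t = d̄/(s_d/√n) = 0.138/(0.358/√64) = 3.084
df = n − 1 = 63
Two-sided p-value ≈ 0.003
Since p ≈ 0.003 < α = 0.1, reject H0; the evidence is statistically significant.

t = 3.084, df = 63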